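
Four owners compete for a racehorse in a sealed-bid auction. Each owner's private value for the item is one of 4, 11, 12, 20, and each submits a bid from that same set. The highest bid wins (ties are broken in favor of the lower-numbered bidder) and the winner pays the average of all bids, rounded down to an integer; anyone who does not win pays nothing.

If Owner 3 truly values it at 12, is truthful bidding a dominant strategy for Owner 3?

No

Consider the case where Owner 1 bids 4, Owner 2 bids 4 and Owner 4 bids 4.
Truthful bid 12: wins, pays 6, utility 12 - 6 = 6.
Bid 11 instead: wins, pays 5, utility 12 - 5 = 7.
Since 7 > 6, bidding 11 is strictly better here, so truthful bidding is not dominant.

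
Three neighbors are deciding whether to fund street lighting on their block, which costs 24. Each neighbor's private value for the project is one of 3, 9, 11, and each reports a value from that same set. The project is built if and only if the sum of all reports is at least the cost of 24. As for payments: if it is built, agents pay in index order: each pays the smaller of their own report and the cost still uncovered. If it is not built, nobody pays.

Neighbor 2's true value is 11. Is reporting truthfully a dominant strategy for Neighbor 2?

Consider the case where Neighbor 1 reports 9 and Neighbor 3 reports 9.
Truthful report 11: project built, pays 11, utility 11 - 11 = 0.
Report 9 instead: project built, pays 9, utility 11 - 9 = 2.
Since 2 > 0, reporting 9 is strictly better here, so truthful reporting is not dominant.

No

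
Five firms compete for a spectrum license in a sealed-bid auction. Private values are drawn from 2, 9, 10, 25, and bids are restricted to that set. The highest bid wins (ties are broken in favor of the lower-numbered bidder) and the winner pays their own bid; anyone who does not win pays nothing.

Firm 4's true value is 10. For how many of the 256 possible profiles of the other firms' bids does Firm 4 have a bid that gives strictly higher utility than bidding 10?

2

Others bid (2, 2, 2, 2): truth gives 0; bid 9 gives 1 > 0. Violating.
Others bid (2, 2, 2, 9): truth gives 0; bid 9 gives 1 > 0. Violating.
Others bid (2, 2, 2, 10): truth gives 0; no alternative beats it.
Others bid (2, 2, 2, 25): truth gives 0; no alternative beats it.
(Checking all 256 profiles: 2 have a profitable deviation, 254 do not.)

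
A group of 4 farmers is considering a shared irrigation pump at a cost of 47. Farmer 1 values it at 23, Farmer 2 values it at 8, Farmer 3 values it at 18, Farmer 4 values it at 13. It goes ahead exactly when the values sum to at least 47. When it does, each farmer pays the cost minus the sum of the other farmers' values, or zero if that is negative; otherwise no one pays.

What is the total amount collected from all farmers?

Total value 62 ≥ cost 47, so it is built.
Farmer 1: others sum to 39; max(0, 47 - 39) = 8.
Farmer 2: others sum to 54; max(0, 47 - 54) = 0.
Farmer 3: others sum to 44; max(0, 47 - 44) = 3.
Farmer 4: others sum to 49; max(0, 47 - 49) = 0.
Total collected = 8 + 0 + 3 + 0 = 11.

11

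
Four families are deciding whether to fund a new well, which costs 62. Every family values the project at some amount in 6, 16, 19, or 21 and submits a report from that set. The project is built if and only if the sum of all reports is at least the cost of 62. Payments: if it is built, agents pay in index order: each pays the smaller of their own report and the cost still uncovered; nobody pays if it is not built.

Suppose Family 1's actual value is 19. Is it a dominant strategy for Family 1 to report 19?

No

Consider the case where Family 2 reports 6, Family 3 reports 19 and Family 4 reports 21.
Truthful report 19: project built, pays 19, utility 19 - 19 = 0.
Report 16 instead: project built, pays 16, utility 19 - 16 = 3.
Since 3 > 0, reporting 16 is strictly better here, so truthful reporting is not dominant.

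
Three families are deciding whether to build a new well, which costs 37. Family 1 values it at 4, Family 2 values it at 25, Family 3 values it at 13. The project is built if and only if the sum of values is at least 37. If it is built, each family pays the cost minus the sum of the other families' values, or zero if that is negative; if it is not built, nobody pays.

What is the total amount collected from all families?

28

Total value 42 ≥ cost 37, so it is built.
Family 1: others sum to 38; max(0, 37 - 38) = 0.
Family 2: others sum to 17; max(0, 37 - 17) = 20.
Family 3: others sum to 29; max(0, 37 - 29) = 8.
Total collected = 0 + 20 + 8 = 28.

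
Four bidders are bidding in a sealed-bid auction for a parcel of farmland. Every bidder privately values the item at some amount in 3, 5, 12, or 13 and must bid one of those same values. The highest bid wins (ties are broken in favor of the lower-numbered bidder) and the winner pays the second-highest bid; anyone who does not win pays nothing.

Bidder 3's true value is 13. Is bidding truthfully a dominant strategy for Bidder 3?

Yes

Check each profile of the others' bids and compare truth against every alternative bid.
Others bid (3, 12, 3): truth gives 1, best alternative gives 0.
Others bid (3, 12, 5): truth gives 1, best alternative gives 0.
Others bid (3, 12, 12): truth gives 1, best alternative gives 0.
Others bid (5, 12, 3): truth gives 1, best alternative gives 0.
Others bid (5, 12, 5): truth gives 1, best alternative gives 0.
Others bid (5, 12, 12): truth gives 1, best alternative gives 0.
(Remaining 58 profiles checked similarly; truth is weakly best in each.)
In every case the truthful bid is at least as good as any alternative, so it is a dominant strategy.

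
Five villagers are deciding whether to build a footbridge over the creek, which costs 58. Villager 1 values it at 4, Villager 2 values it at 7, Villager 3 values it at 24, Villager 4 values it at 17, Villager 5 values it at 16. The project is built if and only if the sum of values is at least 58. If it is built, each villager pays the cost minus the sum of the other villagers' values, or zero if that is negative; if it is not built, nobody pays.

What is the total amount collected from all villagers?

Total value 68 ≥ cost 58, so it is built.
Villager 1: others sum to 64; max(0, 58 - 64) = 0.
Villager 2: others sum to 61; max(0, 58 - 61) = 0.
Villager 3: others sum to 44; max(0, 58 - 44) = 14.
Villager 4: others sum to 51; max(0, 58 - 51) = 7.
Villager 5: others sum to 52; max(0, 58 - 52) = 6.
Total collected = 0 + 0 + 14 + 7 + 6 = 27.

27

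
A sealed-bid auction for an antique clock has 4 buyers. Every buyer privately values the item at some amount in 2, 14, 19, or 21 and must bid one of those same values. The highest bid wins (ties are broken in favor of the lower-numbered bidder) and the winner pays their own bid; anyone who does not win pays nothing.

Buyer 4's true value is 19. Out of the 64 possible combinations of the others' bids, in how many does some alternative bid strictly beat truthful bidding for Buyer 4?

Others bid (2, 2, 2): truth gives 0; bid 14 gives 5 > 0. Violating.
Others bid (2, 2, 14): truth gives 0; no alternative beats it.
Others bid (2, 2, 19): truth gives 0; no alternative beats it.
(Checking all 64 profiles: 1 has a profitable deviation, 63 do not.)

1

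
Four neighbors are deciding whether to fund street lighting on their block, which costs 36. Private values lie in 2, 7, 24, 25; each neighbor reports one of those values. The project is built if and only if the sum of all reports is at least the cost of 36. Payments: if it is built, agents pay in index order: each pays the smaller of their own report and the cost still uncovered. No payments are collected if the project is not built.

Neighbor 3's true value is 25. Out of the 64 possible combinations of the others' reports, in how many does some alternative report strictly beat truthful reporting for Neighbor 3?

Others report (2, 2, 24): truth gives 0; report 24 gives 1 > 0. Violating.
Others report (2, 2, 25): truth gives 0; report 7 gives 18 > 0. Violating.
Others report (2, 7, 7): truth gives 0; report 24 gives 1 > 0. Violating.
Others report (2, 7, 24): truth gives 0; report 7 gives 18 > 0. Violating.
Others report (2, 2, 2): truth gives 0; no alternative beats it.
Others report (2, 2, 7): truth gives 0; no alternative beats it.
(Checking all 64 profiles: 38 have a profitable deviation, 26 do not.)

38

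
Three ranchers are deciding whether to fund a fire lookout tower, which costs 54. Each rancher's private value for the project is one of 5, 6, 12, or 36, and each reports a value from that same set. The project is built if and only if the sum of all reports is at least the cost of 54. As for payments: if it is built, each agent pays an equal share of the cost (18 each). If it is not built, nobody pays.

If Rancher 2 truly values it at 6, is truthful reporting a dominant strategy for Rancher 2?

Consider the case where Rancher 1 reports 12 and Rancher 3 reports 36.
Truthful report 6: project built, pays 18, utility 6 - 18 = -12.
Report 5 instead: project not built, utility 0.
Since 0 > -12, reporting 5 is strictly better here, so truthful reporting is not dominant.

No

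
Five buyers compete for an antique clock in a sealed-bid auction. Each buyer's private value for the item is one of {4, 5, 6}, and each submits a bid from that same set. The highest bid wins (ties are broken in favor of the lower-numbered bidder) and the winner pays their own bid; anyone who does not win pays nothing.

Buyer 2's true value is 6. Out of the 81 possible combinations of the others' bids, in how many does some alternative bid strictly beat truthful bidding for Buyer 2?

8

Others bid (4, 4, 4, 4): truth gives 0; bid 5 gives 1 > 0. Violating.
Others bid (4, 4, 4, 5): truth gives 0; bid 5 gives 1 > 0. Violating.
Others bid (4, 4, 5, 4): truth gives 0; bid 5 gives 1 > 0. Violating.
Others bid (4, 4, 5, 5): truth gives 0; bid 5 gives 1 > 0. Violating.
Others bid (4, 4, 4, 6): truth gives 0; no alternative beats it.
Others bid (4, 4, 5, 6): truth gives 0; no alternative beats it.
(Checking all 81 profiles: 8 have a profitable deviation, 73 do not.)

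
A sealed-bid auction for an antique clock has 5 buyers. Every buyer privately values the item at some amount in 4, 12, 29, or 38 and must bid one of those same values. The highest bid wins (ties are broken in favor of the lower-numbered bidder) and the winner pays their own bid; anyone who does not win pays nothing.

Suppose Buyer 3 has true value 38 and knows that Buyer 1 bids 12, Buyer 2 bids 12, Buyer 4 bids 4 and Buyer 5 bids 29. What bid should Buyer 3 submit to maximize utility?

29

Bid 4: loses, pays 0, utility 0.
Bid 12: loses, pays 0, utility 0.
Bid 29: wins, pays 29, utility 38 - 29 = 9.
Bid 38: wins, pays 38, utility 38 - 38 = 0.
The best choice is 29 with utility 9.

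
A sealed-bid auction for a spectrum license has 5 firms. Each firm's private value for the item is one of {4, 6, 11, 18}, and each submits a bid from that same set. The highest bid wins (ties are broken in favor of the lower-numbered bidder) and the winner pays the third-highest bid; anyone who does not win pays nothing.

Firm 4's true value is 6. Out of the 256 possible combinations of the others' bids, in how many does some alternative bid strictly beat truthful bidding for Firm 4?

8

Others bid (4, 4, 4, 11): truth gives 0; bid 11 gives 2 > 0. Violating.
Others bid (4, 4, 4, 18): truth gives 0; bid 18 gives 2 > 0. Violating.
Others bid (4, 4, 6, 4): truth gives 0; bid 11 gives 2 > 0. Violating.
Others bid (4, 4, 11, 4): truth gives 0; bid 18 gives 2 > 0. Violating.
Others bid (4, 4, 4, 4): truth gives 2; no alternative beats it.
Others bid (4, 4, 4, 6): truth gives 2; no alternative beats it.
(Checking all 256 profiles: 8 have a profitable deviation, 248 do not.)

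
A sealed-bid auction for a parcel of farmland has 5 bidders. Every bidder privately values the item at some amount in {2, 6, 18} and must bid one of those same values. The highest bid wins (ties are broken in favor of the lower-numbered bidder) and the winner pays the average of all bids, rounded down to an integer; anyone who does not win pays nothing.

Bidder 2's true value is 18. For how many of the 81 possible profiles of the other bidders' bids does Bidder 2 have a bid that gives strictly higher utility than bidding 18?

Others bid (2, 2, 2, 2): truth gives 13; bid 6 gives 16 > 13. Violating.
Others bid (2, 2, 2, 6): truth gives 12; bid 6 gives 15 > 12. Violating.
Others bid (2, 2, 6, 2): truth gives 12; bid 6 gives 15 > 12. Violating.
Others bid (2, 2, 6, 6): truth gives 12; bid 6 gives 14 > 12. Violating.
Others bid (2, 2, 2, 18): truth gives 10; no alternative beats it.
Others bid (2, 2, 6, 18): truth gives 9; no alternative beats it.
(Checking all 81 profiles: 8 have a profitable deviation, 73 do not.)

8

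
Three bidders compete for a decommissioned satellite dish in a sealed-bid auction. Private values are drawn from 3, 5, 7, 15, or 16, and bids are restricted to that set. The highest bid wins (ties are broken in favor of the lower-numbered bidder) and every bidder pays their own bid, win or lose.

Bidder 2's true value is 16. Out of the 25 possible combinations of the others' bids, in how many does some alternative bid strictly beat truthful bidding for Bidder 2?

Others bid (3, 3): truth gives 0; bid 5 gives 11 > 0. Violating.
Others bid (3, 5): truth gives 0; bid 5 gives 11 > 0. Violating.
Others bid (3, 7): truth gives 0; bid 7 gives 9 > 0. Violating.
Others bid (3, 15): truth gives 0; bid 15 gives 1 > 0. Violating.
Others bid (3, 16): truth gives 0; no alternative beats it.
Others bid (5, 16): truth gives 0; no alternative beats it.
(Checking all 25 profiles: 17 have a profitable deviation, 8 do not.)

17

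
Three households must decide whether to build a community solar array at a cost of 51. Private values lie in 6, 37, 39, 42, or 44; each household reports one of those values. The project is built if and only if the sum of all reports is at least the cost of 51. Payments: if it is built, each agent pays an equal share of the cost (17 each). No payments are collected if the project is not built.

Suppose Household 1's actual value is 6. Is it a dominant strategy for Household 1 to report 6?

Yes

Check each profile of the others' reports and compare truth against every alternative report.
Others report (6, 37): truth gives 0, best alternative gives -11.
Others report (37, 6): truth gives 0, best alternative gives -11.
Others report (6, 39): truth gives -11, best alternative gives -11.
Others report (6, 42): truth gives -11, best alternative gives -11.
Others report (6, 44): truth gives -11, best alternative gives -11.
Others report (37, 37): truth gives -11, best alternative gives -11.
(Remaining 19 profiles checked similarly; truth is weakly best in each.)
In every case the truthful report is at least as good as any alternative, so it is a dominant strategy.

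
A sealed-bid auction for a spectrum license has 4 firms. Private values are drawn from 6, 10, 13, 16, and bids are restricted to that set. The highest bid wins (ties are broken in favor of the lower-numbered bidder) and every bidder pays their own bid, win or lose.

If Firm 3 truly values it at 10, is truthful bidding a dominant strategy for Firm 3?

No

Consider the case where Firm 1 bids 6, Firm 2 bids 6 and Firm 4 bids 13.
Truthful bid 10: loses but pays 10, utility -10.
Bid 6 instead: loses but pays 6, utility -6.
Since -6 > -10, bidding 6 is strictly better here, so truthful bidding is not dominant.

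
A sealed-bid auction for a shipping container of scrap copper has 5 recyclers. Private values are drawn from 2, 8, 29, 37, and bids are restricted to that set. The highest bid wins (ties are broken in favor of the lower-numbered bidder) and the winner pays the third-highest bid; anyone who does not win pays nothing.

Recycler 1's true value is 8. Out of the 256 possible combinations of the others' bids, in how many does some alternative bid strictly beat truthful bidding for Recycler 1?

Others bid (2, 2, 2, 29): truth gives 0; bid 29 gives 6 > 0. Violating.
Others bid (2, 2, 2, 37): truth gives 0; bid 37 gives 6 > 0. Violating.
Others bid (2, 2, 29, 2): truth gives 0; bid 29 gives 6 > 0. Violating.
Others bid (2, 2, 37, 2): truth gives 0; bid 37 gives 6 > 0. Violating.
Others bid (2, 2, 2, 2): truth gives 6; no alternative beats it.
Others bid (2, 2, 2, 8): truth gives 6; no alternative beats it.
(Checking all 256 profiles: 8 have a profitable deviation, 248 do not.)

8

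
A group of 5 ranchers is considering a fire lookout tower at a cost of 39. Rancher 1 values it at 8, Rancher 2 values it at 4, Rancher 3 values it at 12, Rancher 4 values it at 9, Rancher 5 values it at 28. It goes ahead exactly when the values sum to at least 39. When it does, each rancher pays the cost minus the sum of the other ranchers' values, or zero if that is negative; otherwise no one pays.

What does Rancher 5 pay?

6

Total value 61 ≥ cost 39, so the project is built.
The other ranchers' values sum to 33.
Cost minus that sum is 39 - 33 = 6.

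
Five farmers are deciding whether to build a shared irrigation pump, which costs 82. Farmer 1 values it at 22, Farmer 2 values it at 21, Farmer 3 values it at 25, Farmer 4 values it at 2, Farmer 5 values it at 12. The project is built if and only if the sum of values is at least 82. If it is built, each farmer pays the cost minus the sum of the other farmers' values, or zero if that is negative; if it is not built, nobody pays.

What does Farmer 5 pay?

12

Total value 82 ≥ cost 82, so the project is built.
The other farmers' values sum to 70.
Cost minus that sum is 82 - 70 = 12.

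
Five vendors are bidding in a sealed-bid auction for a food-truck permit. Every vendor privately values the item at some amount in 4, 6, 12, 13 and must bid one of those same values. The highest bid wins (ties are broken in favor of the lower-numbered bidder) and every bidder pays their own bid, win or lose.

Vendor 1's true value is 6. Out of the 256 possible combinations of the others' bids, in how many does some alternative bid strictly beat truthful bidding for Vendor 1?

241

Others bid (4, 4, 4, 4): truth gives 0; bid 4 gives 2 > 0. Violating.
Others bid (4, 4, 4, 12): truth gives -6; bid 4 gives -4 > -6. Violating.
Others bid (4, 4, 4, 13): truth gives -6; bid 4 gives -4 > -6. Violating.
Others bid (4, 4, 6, 12): truth gives -6; bid 4 gives -4 > -6. Violating.
Others bid (4, 4, 4, 6): truth gives 0; no alternative beats it.
Others bid (4, 4, 6, 4): truth gives 0; no alternative beats it.
(Checking all 256 profiles: 241 have a profitable deviation, 15 do not.)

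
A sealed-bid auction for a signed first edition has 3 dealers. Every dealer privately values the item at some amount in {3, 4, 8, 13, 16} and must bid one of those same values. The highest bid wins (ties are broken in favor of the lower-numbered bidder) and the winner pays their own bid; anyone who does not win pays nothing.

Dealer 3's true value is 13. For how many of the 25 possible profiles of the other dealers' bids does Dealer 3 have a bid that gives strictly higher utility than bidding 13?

Others bid (3, 3): truth gives 0; bid 4 gives 9 > 0. Violating.
Others bid (3, 4): truth gives 0; bid 8 gives 5 > 0. Violating.
Others bid (4, 3): truth gives 0; bid 8 gives 5 > 0. Violating.
Others bid (4, 4): truth gives 0; bid 8 gives 5 > 0. Violating.
Others bid (3, 8): truth gives 0; no alternative beats it.
Others bid (3, 13): truth gives 0; no alternative beats it.
(Checking all 25 profiles: 4 have a profitable deviation, 21 do not.)

4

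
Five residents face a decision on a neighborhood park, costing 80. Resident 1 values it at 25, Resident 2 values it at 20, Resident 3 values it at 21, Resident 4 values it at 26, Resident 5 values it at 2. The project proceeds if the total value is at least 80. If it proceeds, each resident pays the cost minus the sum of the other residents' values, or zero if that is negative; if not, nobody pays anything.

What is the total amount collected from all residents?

36

Total value 94 ≥ cost 80, so it is built.
Resident 1: others sum to 69; max(0, 80 - 69) = 11.
Resident 2: others sum to 74; max(0, 80 - 74) = 6.
Resident 3: others sum to 73; max(0, 80 - 73) = 7.
Resident 4: others sum to 68; max(0, 80 - 68) = 12.
Resident 5: others sum to 92; max(0, 80 - 92) = 0.
Total collected = 11 + 6 + 7 + 12 + 0 = 36.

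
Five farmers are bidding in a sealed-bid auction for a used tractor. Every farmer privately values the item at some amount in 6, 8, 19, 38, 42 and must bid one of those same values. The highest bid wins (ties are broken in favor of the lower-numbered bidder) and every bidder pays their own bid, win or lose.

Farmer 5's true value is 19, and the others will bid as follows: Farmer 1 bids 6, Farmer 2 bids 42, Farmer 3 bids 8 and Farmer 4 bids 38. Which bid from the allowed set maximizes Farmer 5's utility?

6

Bid 6: loses but pays 6, utility -6.
Bid 8: loses but pays 8, utility -8.
Bid 19: loses but pays 19, utility -19.
Bid 38: loses but pays 38, utility -38.
Bid 42: loses but pays 42, utility -42.
The best choice is 6 with utility -6.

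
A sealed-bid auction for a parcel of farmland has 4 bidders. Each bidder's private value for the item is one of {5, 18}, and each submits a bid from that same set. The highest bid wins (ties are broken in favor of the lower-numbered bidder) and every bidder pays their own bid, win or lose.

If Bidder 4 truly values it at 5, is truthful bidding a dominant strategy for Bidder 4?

Check each profile of the others' bids and compare truth against every alternative bid.
Others bid (5, 5, 18): truth gives -5, best alternative gives -18.
Others bid (5, 18, 5): truth gives -5, best alternative gives -18.
Others bid (5, 18, 18): truth gives -5, best alternative gives -18.
Others bid (18, 5, 5): truth gives -5, best alternative gives -18.
Others bid (18, 5, 18): truth gives -5, best alternative gives -18.
Others bid (18, 18, 5): truth gives -5, best alternative gives -18.
(Remaining 2 profiles checked similarly; truth is weakly best in each.)
In every case the truthful bid is at least as good as any alternative, so it is a dominant strategy.

Yes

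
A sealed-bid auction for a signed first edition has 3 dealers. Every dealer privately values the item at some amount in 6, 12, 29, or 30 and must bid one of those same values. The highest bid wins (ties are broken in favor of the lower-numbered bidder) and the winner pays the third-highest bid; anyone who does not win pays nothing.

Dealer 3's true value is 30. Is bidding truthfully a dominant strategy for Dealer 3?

Check each profile of the others' bids and compare truth against every alternative bid.
Others bid (6, 29): truth gives 24, best alternative gives 0.
Others bid (29, 6): truth gives 24, best alternative gives 0.
Others bid (12, 29): truth gives 18, best alternative gives 0.
Others bid (29, 12): truth gives 18, best alternative gives 0.
Others bid (29, 29): truth gives 1, best alternative gives 0.
Others bid (6, 6): truth gives 24, best alternative gives 24.
(Remaining 10 profiles checked similarly; truth is weakly best in each.)
In every case the truthful bid is at least as good as any alternative, so it is a dominant strategy.

Yes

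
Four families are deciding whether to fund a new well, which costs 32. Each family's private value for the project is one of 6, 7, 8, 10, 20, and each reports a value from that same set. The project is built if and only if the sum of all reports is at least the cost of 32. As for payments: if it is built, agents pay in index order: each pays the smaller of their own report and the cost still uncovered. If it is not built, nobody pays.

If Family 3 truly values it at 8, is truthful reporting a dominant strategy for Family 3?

No

Consider the case where Family 1 reports 6, Family 2 reports 6 and Family 4 reports 20.
Truthful report 8: project built, pays 8, utility 8 - 8 = 0.
Report 6 instead: project built, pays 6, utility 8 - 6 = 2.
Since 2 > 0, reporting 6 is strictly better here, so truthful reporting is not dominant.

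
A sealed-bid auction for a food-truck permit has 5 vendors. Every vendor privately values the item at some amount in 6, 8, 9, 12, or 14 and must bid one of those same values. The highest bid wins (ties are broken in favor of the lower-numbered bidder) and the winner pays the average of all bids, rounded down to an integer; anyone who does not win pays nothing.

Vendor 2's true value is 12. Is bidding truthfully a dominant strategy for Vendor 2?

Consider the case where Vendor 1 bids 6, Vendor 3 bids 6, Vendor 4 bids 6 and Vendor 5 bids 6.
Truthful bid 12: wins, pays 7, utility 12 - 7 = 5.
Bid 8 instead: wins, pays 6, utility 12 - 6 = 6.
Since 6 > 5, bidding 8 is strictly better here, so truthful bidding is not dominant.

No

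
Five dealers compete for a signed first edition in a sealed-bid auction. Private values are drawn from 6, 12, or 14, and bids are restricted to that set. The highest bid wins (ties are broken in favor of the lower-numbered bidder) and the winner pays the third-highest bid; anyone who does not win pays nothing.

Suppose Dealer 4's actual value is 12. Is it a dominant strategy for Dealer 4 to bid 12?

No

Consider the case where Dealer 1 bids 6, Dealer 2 bids 6, Dealer 3 bids 6 and Dealer 5 bids 14.
Truthful bid 12: loses, pays 0, utility 0.
Bid 14 instead: wins, pays 6, utility 12 - 6 = 6.
Since 6 > 0, bidding 14 is strictly better here, so truthful bidding is not dominant.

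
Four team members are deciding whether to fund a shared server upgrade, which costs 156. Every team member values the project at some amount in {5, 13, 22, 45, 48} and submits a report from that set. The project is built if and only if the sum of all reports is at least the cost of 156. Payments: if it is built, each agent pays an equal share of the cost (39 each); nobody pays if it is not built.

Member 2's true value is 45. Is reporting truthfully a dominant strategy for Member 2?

No

Consider the case where Member 1 reports 13, Member 3 reports 48 and Member 4 reports 48.
Truthful report 45: project not built, utility 0.
Report 48 instead: project built, pays 39, utility 45 - 39 = 6.
Since 6 > 0, reporting 48 is strictly better here, so truthful reporting is not dominant.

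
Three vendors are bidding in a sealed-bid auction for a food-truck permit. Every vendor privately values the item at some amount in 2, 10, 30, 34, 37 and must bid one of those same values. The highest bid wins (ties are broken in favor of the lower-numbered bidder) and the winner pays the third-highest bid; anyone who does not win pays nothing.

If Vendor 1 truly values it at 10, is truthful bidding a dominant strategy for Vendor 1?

No

Consider the case where Vendor 2 bids 2 and Vendor 3 bids 30.
Truthful bid 10: loses, pays 0, utility 0.
Bid 30 instead: wins, pays 2, utility 10 - 2 = 8.
Since 8 > 0, bidding 30 is strictly better here, so truthful bidding is not dominant.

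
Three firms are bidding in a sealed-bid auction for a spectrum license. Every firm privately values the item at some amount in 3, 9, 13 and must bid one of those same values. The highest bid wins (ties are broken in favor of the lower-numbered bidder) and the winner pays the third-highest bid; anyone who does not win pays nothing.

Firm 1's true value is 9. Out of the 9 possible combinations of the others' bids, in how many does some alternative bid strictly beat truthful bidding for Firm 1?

2

Others bid (3, 13): truth gives 0; bid 13 gives 6 > 0. Violating.
Others bid (13, 3): truth gives 0; bid 13 gives 6 > 0. Violating.
Others bid (3, 3): truth gives 6; no alternative beats it.
Others bid (3, 9): truth gives 6; no alternative beats it.
(Checking all 9 profiles: 2 have a profitable deviation, 7 do not.)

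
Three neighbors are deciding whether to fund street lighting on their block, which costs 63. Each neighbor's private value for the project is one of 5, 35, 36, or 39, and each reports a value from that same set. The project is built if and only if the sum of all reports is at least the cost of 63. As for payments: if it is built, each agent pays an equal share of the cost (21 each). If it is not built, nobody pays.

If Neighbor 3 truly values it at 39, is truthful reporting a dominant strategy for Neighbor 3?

Check each profile of the others' reports and compare truth against every alternative report.
Others report (5, 35): truth gives 18, best alternative gives 18.
Others report (5, 36): truth gives 18, best alternative gives 18.
Others report (5, 39): truth gives 18, best alternative gives 18.
Others report (35, 5): truth gives 18, best alternative gives 18.
Others report (35, 35): truth gives 18, best alternative gives 18.
Others report (35, 36): truth gives 18, best alternative gives 18.
(Remaining 10 profiles checked similarly; truth is weakly best in each.)
In every case the truthful report is at least as good as any alternative, so it is a dominant strategy.

Yes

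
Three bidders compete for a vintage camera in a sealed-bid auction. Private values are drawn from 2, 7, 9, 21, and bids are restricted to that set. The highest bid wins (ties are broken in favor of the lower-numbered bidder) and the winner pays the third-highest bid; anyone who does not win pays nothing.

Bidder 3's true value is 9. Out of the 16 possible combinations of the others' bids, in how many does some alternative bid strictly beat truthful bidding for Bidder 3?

4

Others bid (2, 9): truth gives 0; bid 21 gives 7 > 0. Violating.
Others bid (7, 9): truth gives 0; bid 21 gives 2 > 0. Violating.
Others bid (9, 2): truth gives 0; bid 21 gives 7 > 0. Violating.
Others bid (9, 7): truth gives 0; bid 21 gives 2 > 0. Violating.
Others bid (2, 2): truth gives 7; no alternative beats it.
Others bid (2, 7): truth gives 7; no alternative beats it.
(Checking all 16 profiles: 4 have a profitable deviation, 12 do not.)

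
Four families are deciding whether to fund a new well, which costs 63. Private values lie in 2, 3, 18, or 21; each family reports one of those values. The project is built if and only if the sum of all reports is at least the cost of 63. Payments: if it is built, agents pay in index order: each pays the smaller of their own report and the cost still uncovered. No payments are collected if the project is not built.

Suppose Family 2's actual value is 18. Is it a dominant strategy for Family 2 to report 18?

Consider the case where Family 1 reports 18, Family 3 reports 21 and Family 4 reports 21.
Truthful report 18: project built, pays 18, utility 18 - 18 = 0.
Report 3 instead: project built, pays 3, utility 18 - 3 = 15.
Since 15 > 0, reporting 3 is strictly better here, so truthful reporting is not dominant.

No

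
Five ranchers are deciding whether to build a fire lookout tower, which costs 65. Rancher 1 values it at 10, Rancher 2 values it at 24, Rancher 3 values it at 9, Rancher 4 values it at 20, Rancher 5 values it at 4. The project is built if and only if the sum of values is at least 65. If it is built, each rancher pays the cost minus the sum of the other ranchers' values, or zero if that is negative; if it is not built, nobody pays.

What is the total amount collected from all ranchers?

Total value 67 ≥ cost 65, so it is built.
Rancher 1: others sum to 57; max(0, 65 - 57) = 8.
Rancher 2: others sum to 43; max(0, 65 - 43) = 22.
Rancher 3: others sum to 58; max(0, 65 - 58) = 7.
Rancher 4: others sum to 47; max(0, 65 - 47) = 18.
Rancher 5: others sum to 63; max(0, 65 - 63) = 2.
Total collected = 8 + 22 + 7 + 18 + 2 = 57.

57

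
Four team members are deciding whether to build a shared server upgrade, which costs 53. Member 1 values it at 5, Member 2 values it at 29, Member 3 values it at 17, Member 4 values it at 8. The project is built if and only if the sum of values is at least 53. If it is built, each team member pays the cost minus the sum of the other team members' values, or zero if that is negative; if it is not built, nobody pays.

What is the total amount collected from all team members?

36

Total value 59 ≥ cost 53, so it is built.
Member 1: others sum to 54; max(0, 53 - 54) = 0.
Member 2: others sum to 30; max(0, 53 - 30) = 23.
Member 3: others sum to 42; max(0, 53 - 42) = 11.
Member 4: others sum to 51; max(0, 53 - 51) = 2.
Total collected = 0 + 23 + 11 + 2 = 36.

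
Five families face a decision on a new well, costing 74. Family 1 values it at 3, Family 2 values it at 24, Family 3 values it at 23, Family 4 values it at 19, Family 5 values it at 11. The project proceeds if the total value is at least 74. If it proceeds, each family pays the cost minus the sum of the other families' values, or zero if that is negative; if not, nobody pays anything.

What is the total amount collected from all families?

Total value 80 ≥ cost 74, so it is built.
Family 1: others sum to 77; max(0, 74 - 77) = 0.
Family 2: others sum to 56; max(0, 74 - 56) = 18.
Family 3: others sum to 57; max(0, 74 - 57) = 17.
Family 4: others sum to 61; max(0, 74 - 61) = 13.
Family 5: others sum to 69; max(0, 74 - 69) = 5.
Total collected = 0 + 18 + 17 + 13 + 5 = 53.

53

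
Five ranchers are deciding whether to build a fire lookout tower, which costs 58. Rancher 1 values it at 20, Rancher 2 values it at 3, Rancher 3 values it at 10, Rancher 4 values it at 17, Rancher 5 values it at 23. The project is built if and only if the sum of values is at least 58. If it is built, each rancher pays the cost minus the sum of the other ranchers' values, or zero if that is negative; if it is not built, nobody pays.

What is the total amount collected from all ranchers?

Total value 73 ≥ cost 58, so it is built.
Rancher 1: others sum to 53; max(0, 58 - 53) = 5.
Rancher 2: others sum to 70; max(0, 58 - 70) = 0.
Rancher 3: others sum to 63; max(0, 58 - 63) = 0.
Rancher 4: others sum to 56; max(0, 58 - 56) = 2.
Rancher 5: others sum to 50; max(0, 58 - 50) = 8.
Total collected = 5 + 0 + 0 + 2 + 8 = 15.

15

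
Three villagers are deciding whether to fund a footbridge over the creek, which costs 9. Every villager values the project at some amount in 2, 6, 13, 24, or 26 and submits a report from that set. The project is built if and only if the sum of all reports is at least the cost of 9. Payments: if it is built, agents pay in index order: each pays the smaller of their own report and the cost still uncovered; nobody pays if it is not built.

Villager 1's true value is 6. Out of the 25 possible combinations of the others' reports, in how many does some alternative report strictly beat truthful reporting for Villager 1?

24

Others report (2, 6): truth gives 0; report 2 gives 4 > 0. Violating.
Others report (2, 13): truth gives 0; report 2 gives 4 > 0. Violating.
Others report (2, 24): truth gives 0; report 2 gives 4 > 0. Violating.
Others report (2, 26): truth gives 0; report 2 gives 4 > 0. Violating.
Others report (2, 2): truth gives 0; no alternative beats it.
(Checking all 25 profiles: 24 have a profitable deviation, 1 does not.)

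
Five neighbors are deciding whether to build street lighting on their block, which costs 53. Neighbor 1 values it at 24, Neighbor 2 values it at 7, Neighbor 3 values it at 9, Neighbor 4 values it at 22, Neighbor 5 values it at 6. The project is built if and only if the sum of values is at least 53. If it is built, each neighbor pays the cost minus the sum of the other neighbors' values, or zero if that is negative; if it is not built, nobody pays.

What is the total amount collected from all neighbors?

Total value 68 ≥ cost 53, so it is built.
Neighbor 1: others sum to 44; max(0, 53 - 44) = 9.
Neighbor 2: others sum to 61; max(0, 53 - 61) = 0.
Neighbor 3: others sum to 59; max(0, 53 - 59) = 0.
Neighbor 4: others sum to 46; max(0, 53 - 46) = 7.
Neighbor 5: others sum to 62; max(0, 53 - 62) = 0.
Total collected = 9 + 0 + 0 + 7 + 0 = 16.

16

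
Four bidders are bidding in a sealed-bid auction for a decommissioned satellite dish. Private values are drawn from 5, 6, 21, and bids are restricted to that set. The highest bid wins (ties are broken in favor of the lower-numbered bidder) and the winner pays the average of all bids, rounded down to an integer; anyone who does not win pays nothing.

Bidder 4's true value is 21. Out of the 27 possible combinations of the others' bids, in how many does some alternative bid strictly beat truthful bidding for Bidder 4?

1

Others bid (5, 5, 5): truth gives 12; bid 6 gives 16 > 12. Violating.
Others bid (5, 5, 6): truth gives 12; no alternative beats it.
Others bid (5, 5, 21): truth gives 0; no alternative beats it.
(Checking all 27 profiles: 1 has a profitable deviation, 26 do not.)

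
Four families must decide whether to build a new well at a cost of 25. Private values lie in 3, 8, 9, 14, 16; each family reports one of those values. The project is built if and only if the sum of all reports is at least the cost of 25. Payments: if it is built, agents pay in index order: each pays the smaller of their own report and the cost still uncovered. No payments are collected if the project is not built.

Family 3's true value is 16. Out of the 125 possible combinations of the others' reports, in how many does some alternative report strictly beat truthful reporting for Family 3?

Others report (3, 3, 8): truth gives 0; report 14 gives 2 > 0. Violating.
Others report (3, 3, 9): truth gives 0; report 14 gives 2 > 0. Violating.
Others report (3, 3, 14): truth gives 0; report 8 gives 8 > 0. Violating.
Others report (3, 3, 16): truth gives 0; report 3 gives 13 > 0. Violating.
Others report (3, 3, 3): truth gives 0; no alternative beats it.
Others report (3, 8, 3): truth gives 2; no alternative beats it.
(Checking all 125 profiles: 55 have a profitable deviation, 70 do not.)

55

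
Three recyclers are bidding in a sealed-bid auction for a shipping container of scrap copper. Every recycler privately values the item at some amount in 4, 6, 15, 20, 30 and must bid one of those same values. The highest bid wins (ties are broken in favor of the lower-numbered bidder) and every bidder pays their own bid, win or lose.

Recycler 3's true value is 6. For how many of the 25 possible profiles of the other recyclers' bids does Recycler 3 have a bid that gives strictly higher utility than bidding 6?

24

Others bid (4, 6): truth gives -6; bid 4 gives -4 > -6. Violating.
Others bid (4, 15): truth gives -6; bid 4 gives -4 > -6. Violating.
Others bid (4, 20): truth gives -6; bid 4 gives -4 > -6. Violating.
Others bid (4, 30): truth gives -6; bid 4 gives -4 > -6. Violating.
Others bid (4, 4): truth gives 0; no alternative beats it.
(Checking all 25 profiles: 24 have a profitable deviation, 1 does not.)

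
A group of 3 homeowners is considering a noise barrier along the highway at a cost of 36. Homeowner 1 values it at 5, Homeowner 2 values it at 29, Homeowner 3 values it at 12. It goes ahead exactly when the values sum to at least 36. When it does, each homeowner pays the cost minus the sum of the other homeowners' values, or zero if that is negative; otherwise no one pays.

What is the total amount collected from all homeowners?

21

Total value 46 ≥ cost 36, so it is built.
Homeowner 1: others sum to 41; max(0, 36 - 41) = 0.
Homeowner 2: others sum to 17; max(0, 36 - 17) = 19.
Homeowner 3: others sum to 34; max(0, 36 - 34) = 2.
Total collected = 0 + 19 + 2 = 21.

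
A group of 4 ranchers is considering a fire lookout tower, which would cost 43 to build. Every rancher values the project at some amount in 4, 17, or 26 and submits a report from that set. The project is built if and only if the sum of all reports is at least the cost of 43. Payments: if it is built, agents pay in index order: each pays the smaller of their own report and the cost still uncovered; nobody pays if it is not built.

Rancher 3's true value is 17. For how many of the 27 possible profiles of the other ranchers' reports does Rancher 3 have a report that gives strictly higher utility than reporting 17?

8

Others report (4, 17, 26): truth gives 0; report 4 gives 13 > 0. Violating.
Others report (4, 26, 17): truth gives 4; report 4 gives 13 > 4. Violating.
Others report (4, 26, 26): truth gives 4; report 4 gives 13 > 4. Violating.
Others report (17, 4, 26): truth gives 0; report 4 gives 13 > 0. Violating.
Others report (4, 4, 4): truth gives 0; no alternative beats it.
Others report (4, 4, 17): truth gives 0; no alternative beats it.
(Checking all 27 profiles: 8 have a profitable deviation, 19 do not.)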